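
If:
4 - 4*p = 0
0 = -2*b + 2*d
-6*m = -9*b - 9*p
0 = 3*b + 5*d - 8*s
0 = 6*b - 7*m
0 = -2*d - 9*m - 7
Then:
No Solution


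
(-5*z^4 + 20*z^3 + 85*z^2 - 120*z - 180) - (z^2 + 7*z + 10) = -5*z^4 + 20*z^3 + 84*z^2 - 127*z - 190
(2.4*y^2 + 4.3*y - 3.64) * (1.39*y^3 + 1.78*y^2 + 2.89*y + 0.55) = 3.336*y^5 + 10.249*y^4 + 9.5304*y^3 + 7.2678*y^2 - 8.1546*y - 2.002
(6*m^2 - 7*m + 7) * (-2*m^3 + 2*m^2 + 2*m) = -12*m^5 + 26*m^4 - 16*m^3 + 14*m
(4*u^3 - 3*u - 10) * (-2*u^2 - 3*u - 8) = -8*u^5 - 12*u^4 - 26*u^3 + 29*u^2 + 54*u + 80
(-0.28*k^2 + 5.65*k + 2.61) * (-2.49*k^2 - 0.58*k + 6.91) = 0.6972*k^4 - 13.9061*k^3 - 11.7107*k^2 + 37.5277*k + 18.0351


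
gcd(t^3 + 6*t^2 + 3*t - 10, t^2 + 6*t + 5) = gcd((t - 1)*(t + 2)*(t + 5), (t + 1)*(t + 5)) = t + 5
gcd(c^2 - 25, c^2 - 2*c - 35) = c + 5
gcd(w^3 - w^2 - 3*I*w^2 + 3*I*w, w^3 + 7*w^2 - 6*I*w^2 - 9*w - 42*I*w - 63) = w - 3*I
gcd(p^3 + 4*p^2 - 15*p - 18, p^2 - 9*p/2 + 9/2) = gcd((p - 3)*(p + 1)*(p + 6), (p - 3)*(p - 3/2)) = p - 3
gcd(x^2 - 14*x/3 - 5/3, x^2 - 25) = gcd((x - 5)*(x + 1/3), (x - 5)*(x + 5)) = x - 5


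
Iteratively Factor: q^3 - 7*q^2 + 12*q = (q - 4)*(q^2 - 3*q) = (q - 4)*(q - 3)*(q)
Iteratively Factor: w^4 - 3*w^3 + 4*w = (w)*(w^3 - 3*w^2 + 4) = w*(w - 2)*(w^2 - w - 2) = w*(w - 2)*(w + 1)*(w - 2)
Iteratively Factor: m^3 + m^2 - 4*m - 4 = (m - 2)*(m^2 + 3*m + 2) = (m - 2)*(m + 1)*(m + 2)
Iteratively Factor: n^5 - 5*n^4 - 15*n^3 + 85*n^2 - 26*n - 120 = (n + 4)*(n^4 - 9*n^3 + 21*n^2 + n - 30) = (n - 3)*(n + 4)*(n^3 - 6*n^2 + 3*n + 10) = (n - 5)*(n - 3)*(n + 4)*(n^2 - n - 2) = (n - 5)*(n - 3)*(n - 2)*(n + 4)*(n + 1)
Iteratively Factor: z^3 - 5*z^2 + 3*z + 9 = (z - 3)*(z^2 - 2*z - 3) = (z - 3)*(z + 1)*(z - 3)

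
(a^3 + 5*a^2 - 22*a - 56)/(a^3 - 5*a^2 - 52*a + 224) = (a + 2)/(a - 8)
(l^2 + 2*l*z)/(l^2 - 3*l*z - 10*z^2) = l/(l - 5*z)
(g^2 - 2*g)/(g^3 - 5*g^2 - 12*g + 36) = g/(g^2 - 3*g - 18)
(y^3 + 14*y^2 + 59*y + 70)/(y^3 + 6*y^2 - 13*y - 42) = (y + 5)/(y - 3)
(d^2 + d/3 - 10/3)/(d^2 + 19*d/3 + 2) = (3*d^2 + d - 10)/(3*d^2 + 19*d + 6)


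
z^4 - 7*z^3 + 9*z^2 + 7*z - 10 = (z - 5)*(z - 2)*(z - 1)*(z + 1)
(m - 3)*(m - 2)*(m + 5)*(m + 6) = m^4 + 6*m^3 - 19*m^2 - 84*m + 180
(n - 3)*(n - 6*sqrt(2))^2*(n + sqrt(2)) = n^4 - 11*sqrt(2)*n^3 - 3*n^3 + 33*sqrt(2)*n^2 + 48*n^2 - 144*n + 72*sqrt(2)*n - 216*sqrt(2)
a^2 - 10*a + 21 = (a - 7)*(a - 3)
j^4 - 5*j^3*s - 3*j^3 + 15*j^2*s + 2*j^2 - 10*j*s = j*(j - 2)*(j - 1)*(j - 5*s)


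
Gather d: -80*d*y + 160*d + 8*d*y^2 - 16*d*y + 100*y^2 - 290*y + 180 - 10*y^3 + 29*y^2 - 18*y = d*(8*y^2 - 96*y + 160) - 10*y^3 + 129*y^2 - 308*y + 180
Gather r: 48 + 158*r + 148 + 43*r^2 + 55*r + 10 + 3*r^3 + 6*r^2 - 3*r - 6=3*r^3 + 49*r^2 + 210*r + 200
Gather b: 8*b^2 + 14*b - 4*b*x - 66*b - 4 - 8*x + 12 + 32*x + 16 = 8*b^2 + b*(-4*x - 52) + 24*x + 24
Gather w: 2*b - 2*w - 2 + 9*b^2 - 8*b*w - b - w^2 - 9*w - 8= 9*b^2 + b - w^2 + w*(-8*b - 11) - 10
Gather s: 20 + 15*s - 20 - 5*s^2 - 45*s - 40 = -5*s^2 - 30*s - 40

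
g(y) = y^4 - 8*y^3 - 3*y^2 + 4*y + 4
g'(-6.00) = -1688.00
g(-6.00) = 2896.00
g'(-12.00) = -10292.00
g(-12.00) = 34084.00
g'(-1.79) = -85.10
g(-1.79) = 43.38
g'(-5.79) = -1542.26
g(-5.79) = 2556.97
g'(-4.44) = -792.60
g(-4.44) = 1015.95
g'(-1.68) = -72.62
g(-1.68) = 34.71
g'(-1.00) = -18.00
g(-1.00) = 6.00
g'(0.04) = 3.72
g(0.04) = 4.15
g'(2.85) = -115.44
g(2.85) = -128.19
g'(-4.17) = -678.36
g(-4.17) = 817.62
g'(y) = 4*y^3 - 24*y^2 - 6*y + 4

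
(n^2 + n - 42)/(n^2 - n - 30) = (n + 7)/(n + 5)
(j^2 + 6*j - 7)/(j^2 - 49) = (j - 1)/(j - 7)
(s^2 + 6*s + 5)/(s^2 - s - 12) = (s^2 + 6*s + 5)/(s^2 - s - 12)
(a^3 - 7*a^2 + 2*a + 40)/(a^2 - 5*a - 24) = (-a^3 + 7*a^2 - 2*a - 40)/(-a^2 + 5*a + 24)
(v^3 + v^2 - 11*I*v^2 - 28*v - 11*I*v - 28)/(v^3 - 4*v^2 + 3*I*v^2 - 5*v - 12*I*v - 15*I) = (v^2 - 11*I*v - 28)/(v^2 + v*(-5 + 3*I) - 15*I)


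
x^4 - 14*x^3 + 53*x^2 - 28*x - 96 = (x - 8)*(x - 4)*(x - 3)*(x + 1)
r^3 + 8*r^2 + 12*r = r*(r + 2)*(r + 6)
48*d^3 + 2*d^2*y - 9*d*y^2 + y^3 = (-8*d + y)*(-3*d + y)*(2*d + y)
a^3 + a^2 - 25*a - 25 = (a - 5)*(a + 1)*(a + 5)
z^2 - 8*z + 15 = (z - 5)*(z - 3)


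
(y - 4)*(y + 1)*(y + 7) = y^3 + 4*y^2 - 25*y - 28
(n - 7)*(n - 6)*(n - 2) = n^3 - 15*n^2 + 68*n - 84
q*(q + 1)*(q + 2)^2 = q^4 + 5*q^3 + 8*q^2 + 4*q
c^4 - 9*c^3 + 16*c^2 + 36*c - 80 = (c - 5)*(c - 4)*(c - 2)*(c + 2)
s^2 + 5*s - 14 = (s - 2)*(s + 7)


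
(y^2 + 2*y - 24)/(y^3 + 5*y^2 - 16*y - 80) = (y + 6)/(y^2 + 9*y + 20)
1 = 1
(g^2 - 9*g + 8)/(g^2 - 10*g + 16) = (g - 1)/(g - 2)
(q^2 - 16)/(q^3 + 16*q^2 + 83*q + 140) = (q - 4)/(q^2 + 12*q + 35)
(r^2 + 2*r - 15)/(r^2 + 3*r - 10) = (r - 3)/(r - 2)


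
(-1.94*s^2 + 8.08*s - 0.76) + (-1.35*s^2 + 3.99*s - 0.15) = -3.29*s^2 + 12.07*s - 0.91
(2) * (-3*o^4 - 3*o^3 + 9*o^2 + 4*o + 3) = -6*o^4 - 6*o^3 + 18*o^2 + 8*o + 6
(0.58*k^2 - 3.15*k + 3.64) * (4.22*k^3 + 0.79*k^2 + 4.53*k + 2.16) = 2.4476*k^5 - 12.8348*k^4 + 15.4997*k^3 - 10.1411*k^2 + 9.6852*k + 7.8624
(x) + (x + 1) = 2*x + 1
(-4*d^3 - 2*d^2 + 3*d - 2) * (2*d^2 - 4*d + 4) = -8*d^5 + 12*d^4 - 2*d^3 - 24*d^2 + 20*d - 8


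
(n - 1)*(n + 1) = n^2 - 1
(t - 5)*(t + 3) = t^2 - 2*t - 15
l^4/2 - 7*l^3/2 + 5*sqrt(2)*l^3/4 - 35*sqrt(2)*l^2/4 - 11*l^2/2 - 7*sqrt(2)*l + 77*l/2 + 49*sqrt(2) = (l/2 + sqrt(2)/2)*(l - 7)*(l - 2*sqrt(2))*(l + 7*sqrt(2)/2)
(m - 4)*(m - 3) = m^2 - 7*m + 12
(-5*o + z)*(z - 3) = -5*o*z + 15*o + z^2 - 3*z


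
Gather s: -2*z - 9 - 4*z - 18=-6*z - 27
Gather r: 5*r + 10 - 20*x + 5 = 5*r - 20*x + 15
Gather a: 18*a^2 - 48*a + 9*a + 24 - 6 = 18*a^2 - 39*a + 18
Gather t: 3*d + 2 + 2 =3*d + 4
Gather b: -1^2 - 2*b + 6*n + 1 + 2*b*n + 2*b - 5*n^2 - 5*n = 2*b*n - 5*n^2 + n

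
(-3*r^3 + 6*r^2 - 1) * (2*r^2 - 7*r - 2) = -6*r^5 + 33*r^4 - 36*r^3 - 14*r^2 + 7*r + 2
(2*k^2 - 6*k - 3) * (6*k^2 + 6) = 12*k^4 - 36*k^3 - 6*k^2 - 36*k - 18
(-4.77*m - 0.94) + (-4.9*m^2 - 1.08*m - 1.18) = -4.9*m^2 - 5.85*m - 2.12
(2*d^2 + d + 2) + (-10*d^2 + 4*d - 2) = -8*d^2 + 5*d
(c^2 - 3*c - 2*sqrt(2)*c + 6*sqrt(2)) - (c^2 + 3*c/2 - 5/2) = -9*c/2 - 2*sqrt(2)*c + 5/2 + 6*sqrt(2)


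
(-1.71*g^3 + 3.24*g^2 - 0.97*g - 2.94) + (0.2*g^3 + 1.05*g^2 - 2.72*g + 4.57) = -1.51*g^3 + 4.29*g^2 - 3.69*g + 1.63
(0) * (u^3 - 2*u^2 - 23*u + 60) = 0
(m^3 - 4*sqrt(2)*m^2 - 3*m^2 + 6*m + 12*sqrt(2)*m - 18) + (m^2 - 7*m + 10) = m^3 - 4*sqrt(2)*m^2 - 2*m^2 - m + 12*sqrt(2)*m - 8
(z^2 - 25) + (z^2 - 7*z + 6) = 2*z^2 - 7*z - 19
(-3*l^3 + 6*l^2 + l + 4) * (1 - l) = 3*l^4 - 9*l^3 + 5*l^2 - 3*l + 4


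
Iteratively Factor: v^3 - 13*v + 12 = (v - 1)*(v^2 + v - 12) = (v - 3)*(v - 1)*(v + 4)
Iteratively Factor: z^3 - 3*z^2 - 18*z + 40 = (z - 5)*(z^2 + 2*z - 8) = (z - 5)*(z - 2)*(z + 4)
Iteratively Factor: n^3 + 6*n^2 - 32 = (n + 4)*(n^2 + 2*n - 8) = (n + 4)^2*(n - 2)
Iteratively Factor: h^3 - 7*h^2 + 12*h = (h)*(h^2 - 7*h + 12) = h*(h - 4)*(h - 3)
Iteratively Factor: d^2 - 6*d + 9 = (d - 3)*(d - 3)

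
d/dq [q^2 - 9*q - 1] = 2*q - 9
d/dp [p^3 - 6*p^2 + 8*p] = 3*p^2 - 12*p + 8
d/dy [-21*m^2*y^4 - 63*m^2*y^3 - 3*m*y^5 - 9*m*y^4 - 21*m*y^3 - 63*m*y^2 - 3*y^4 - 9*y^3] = 3*y*(-28*m^2*y^2 - 63*m^2*y - 5*m*y^3 - 12*m*y^2 - 21*m*y - 42*m - 4*y^2 - 9*y)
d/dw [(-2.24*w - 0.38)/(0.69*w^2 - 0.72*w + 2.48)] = (1.5456*w^2 + 0.5244*w - 5.8288)/(0.4761*w^4 - 0.9936*w^3 + 3.9408*w^2 - 3.5712*w + 6.1504)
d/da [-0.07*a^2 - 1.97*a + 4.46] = -0.14*a - 1.97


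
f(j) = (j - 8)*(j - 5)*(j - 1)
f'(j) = (j - 8)*(j - 5) + (j - 8)*(j - 1) + (j - 5)*(j - 1)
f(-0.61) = -77.77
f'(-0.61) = 71.20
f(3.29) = 18.44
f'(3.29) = -6.65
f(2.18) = 19.37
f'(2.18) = 6.22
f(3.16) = 19.24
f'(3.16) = -5.52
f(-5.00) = -780.00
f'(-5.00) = 268.00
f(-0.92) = -101.39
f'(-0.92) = 81.30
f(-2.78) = -317.02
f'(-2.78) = 154.03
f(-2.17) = -231.15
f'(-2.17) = 127.89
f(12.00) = 308.00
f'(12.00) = 149.00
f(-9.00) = -2380.00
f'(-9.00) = 548.00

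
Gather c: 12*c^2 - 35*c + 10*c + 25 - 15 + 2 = 12*c^2 - 25*c + 12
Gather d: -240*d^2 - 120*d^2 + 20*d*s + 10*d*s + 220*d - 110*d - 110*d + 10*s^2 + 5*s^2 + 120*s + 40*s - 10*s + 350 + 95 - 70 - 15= -360*d^2 + 30*d*s + 15*s^2 + 150*s + 360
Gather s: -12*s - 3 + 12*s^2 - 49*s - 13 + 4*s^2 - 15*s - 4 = 16*s^2 - 76*s - 20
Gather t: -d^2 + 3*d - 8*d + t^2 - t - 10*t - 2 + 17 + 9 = -d^2 - 5*d + t^2 - 11*t + 24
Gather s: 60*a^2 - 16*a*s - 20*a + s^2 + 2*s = 60*a^2 - 20*a + s^2 + s*(2 - 16*a)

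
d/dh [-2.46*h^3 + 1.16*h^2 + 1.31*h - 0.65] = -7.38*h^2 + 2.32*h + 1.31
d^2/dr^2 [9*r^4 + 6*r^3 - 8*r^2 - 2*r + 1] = 108*r^2 + 36*r - 16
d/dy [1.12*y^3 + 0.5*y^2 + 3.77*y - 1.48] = 3.36*y^2 + 1.0*y + 3.77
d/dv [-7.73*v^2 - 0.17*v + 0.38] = -15.46*v - 0.17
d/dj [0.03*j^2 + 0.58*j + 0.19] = 0.06*j + 0.58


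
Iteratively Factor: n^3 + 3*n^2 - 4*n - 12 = (n - 2)*(n^2 + 5*n + 6) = (n - 2)*(n + 3)*(n + 2)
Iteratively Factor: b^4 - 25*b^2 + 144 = (b + 4)*(b^3 - 4*b^2 - 9*b + 36) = (b - 4)*(b + 4)*(b^2 - 9) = (b - 4)*(b + 3)*(b + 4)*(b - 3)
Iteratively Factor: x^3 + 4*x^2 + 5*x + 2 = (x + 1)*(x^2 + 3*x + 2) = (x + 1)^2*(x + 2)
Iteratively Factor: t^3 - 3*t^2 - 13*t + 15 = (t - 5)*(t^2 + 2*t - 3) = (t - 5)*(t - 1)*(t + 3)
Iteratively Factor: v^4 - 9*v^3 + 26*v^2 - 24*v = (v)*(v^3 - 9*v^2 + 26*v - 24) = v*(v - 2)*(v^2 - 7*v + 12) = v*(v - 4)*(v - 2)*(v - 3)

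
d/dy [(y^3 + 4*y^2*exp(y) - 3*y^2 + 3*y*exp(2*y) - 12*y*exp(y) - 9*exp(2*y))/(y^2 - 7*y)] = (4*y^4*exp(y) + y^4 + 6*y^3*exp(2*y) - 40*y^3*exp(y) - 14*y^3 - 63*y^2*exp(2*y) + 68*y^2*exp(y) + 21*y^2 + 144*y*exp(2*y) - 63*exp(2*y))/(y^2*(y^2 - 14*y + 49))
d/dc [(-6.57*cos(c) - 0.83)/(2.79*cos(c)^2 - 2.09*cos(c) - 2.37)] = (18.3303*sin(c)^2 - 4.6314*cos(c) - 32.1665)*sin(c)/(-2.79*cos(c)^2 + 2.09*cos(c) + 2.37)^2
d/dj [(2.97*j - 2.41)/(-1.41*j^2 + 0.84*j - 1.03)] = (4.1877*j^2 - 6.7962*j - 1.0347)/(1.9881*j^4 - 2.3688*j^3 + 3.6102*j^2 - 1.7304*j + 1.0609)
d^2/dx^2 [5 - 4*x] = 0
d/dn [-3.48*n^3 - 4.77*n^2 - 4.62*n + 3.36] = -10.44*n^2 - 9.54*n - 4.62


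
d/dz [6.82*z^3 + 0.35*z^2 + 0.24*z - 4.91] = 20.46*z^2 + 0.7*z + 0.24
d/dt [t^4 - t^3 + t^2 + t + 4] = 4*t^3 - 3*t^2 + 2*t + 1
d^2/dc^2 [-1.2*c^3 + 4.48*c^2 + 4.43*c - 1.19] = 8.96 - 7.2*c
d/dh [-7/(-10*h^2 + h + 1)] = 7*(1 - 20*h)/(-10*h^2 + h + 1)^2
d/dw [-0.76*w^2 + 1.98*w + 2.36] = 1.98 - 1.52*w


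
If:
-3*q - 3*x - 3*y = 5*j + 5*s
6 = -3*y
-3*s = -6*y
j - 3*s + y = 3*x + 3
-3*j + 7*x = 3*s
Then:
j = 85/2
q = -236/3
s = -4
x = 33/2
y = -2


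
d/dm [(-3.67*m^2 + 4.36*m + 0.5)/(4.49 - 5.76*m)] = (21.1392*m^2 - 32.9566*m + 22.4564)/(33.1776*m^2 - 51.7248*m + 20.1601)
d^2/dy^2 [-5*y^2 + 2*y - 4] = -10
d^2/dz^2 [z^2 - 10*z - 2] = 2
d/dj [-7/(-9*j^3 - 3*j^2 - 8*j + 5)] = 7*(-27*j^2 - 6*j - 8)/(9*j^3 + 3*j^2 + 8*j - 5)^2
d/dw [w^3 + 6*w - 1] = 3*w^2 + 6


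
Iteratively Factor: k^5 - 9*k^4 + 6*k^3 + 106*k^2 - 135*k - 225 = (k - 3)*(k^4 - 6*k^3 - 12*k^2 + 70*k + 75) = (k - 3)*(k + 1)*(k^3 - 7*k^2 - 5*k + 75) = (k - 3)*(k + 1)*(k + 3)*(k^2 - 10*k + 25) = (k - 5)*(k - 3)*(k + 1)*(k + 3)*(k - 5)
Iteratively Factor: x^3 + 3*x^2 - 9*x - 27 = (x + 3)*(x^2 - 9) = (x + 3)^2*(x - 3)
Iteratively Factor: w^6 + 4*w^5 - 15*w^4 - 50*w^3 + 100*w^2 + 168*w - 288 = (w + 4)*(w^5 - 15*w^3 + 10*w^2 + 60*w - 72) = (w + 3)*(w + 4)*(w^4 - 3*w^3 - 6*w^2 + 28*w - 24) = (w - 2)*(w + 3)*(w + 4)*(w^3 - w^2 - 8*w + 12) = (w - 2)*(w + 3)^2*(w + 4)*(w^2 - 4*w + 4) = (w - 2)^2*(w + 3)^2*(w + 4)*(w - 2)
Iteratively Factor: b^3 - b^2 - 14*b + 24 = (b - 2)*(b^2 + b - 12) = (b - 3)*(b - 2)*(b + 4)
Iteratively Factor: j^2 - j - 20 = (j + 4)*(j - 5)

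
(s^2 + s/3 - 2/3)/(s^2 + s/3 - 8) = (3*s^2 + s - 2)/(3*s^2 + s - 24)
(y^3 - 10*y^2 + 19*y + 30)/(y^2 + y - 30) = (y^2 - 5*y - 6)/(y + 6)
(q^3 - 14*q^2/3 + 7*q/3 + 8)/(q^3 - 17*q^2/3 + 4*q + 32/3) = (q - 3)/(q - 4)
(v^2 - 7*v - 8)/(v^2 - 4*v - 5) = (v - 8)/(v - 5)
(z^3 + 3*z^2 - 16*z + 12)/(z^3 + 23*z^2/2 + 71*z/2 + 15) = 2*(z^2 - 3*z + 2)/(2*z^2 + 11*z + 5)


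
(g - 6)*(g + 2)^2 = g^3 - 2*g^2 - 20*g - 24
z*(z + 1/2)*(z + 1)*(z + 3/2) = z^4 + 3*z^3 + 11*z^2/4 + 3*z/4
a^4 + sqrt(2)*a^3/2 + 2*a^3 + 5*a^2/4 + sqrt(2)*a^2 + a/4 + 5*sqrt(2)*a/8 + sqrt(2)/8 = (a + 1/2)^2*(a + 1)*(a + sqrt(2)/2)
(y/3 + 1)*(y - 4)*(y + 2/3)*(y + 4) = y^4/3 + 11*y^3/9 - 14*y^2/3 - 176*y/9 - 32/3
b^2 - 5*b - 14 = (b - 7)*(b + 2)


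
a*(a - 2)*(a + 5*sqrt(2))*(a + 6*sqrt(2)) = a^4 - 2*a^3 + 11*sqrt(2)*a^3 - 22*sqrt(2)*a^2 + 60*a^2 - 120*a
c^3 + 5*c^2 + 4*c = c*(c + 1)*(c + 4)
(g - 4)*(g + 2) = g^2 - 2*g - 8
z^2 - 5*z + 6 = (z - 3)*(z - 2)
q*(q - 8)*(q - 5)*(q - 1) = q^4 - 14*q^3 + 53*q^2 - 40*q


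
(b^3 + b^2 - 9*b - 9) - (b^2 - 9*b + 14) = b^3 - 23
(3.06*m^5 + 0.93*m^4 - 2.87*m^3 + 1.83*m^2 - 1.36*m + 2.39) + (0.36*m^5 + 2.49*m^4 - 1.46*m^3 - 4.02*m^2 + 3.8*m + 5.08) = 3.42*m^5 + 3.42*m^4 - 4.33*m^3 - 2.19*m^2 + 2.44*m + 7.47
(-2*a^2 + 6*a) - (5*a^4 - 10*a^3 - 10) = -5*a^4 + 10*a^3 - 2*a^2 + 6*a + 10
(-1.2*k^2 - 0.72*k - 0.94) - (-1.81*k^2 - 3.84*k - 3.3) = 0.61*k^2 + 3.12*k + 2.36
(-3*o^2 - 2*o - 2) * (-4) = 12*o^2 + 8*o + 8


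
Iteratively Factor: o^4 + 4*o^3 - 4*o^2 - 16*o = (o + 4)*(o^3 - 4*o) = (o - 2)*(o + 4)*(o^2 + 2*o) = o*(o - 2)*(o + 4)*(o + 2)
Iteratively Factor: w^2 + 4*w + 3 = (w + 1)*(w + 3)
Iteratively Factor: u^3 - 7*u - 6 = (u + 1)*(u^2 - u - 6) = (u - 3)*(u + 1)*(u + 2)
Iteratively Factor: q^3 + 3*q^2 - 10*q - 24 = (q + 2)*(q^2 + q - 12) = (q - 3)*(q + 2)*(q + 4)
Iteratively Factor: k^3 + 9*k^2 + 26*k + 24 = (k + 2)*(k^2 + 7*k + 12) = (k + 2)*(k + 3)*(k + 4)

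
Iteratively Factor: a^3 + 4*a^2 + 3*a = (a + 3)*(a^2 + a) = (a + 1)*(a + 3)*(a)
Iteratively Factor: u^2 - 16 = (u - 4)*(u + 4)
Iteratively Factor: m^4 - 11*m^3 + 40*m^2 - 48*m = (m - 4)*(m^3 - 7*m^2 + 12*m) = (m - 4)*(m - 3)*(m^2 - 4*m) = m*(m - 4)*(m - 3)*(m - 4)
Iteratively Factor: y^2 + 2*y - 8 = (y + 4)*(y - 2)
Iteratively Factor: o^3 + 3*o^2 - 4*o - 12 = (o + 2)*(o^2 + o - 6) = (o + 2)*(o + 3)*(o - 2)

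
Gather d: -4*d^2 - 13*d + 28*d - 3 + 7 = -4*d^2 + 15*d + 4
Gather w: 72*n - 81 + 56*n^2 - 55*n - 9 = 56*n^2 + 17*n - 90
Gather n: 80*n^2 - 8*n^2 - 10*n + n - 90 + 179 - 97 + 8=72*n^2 - 9*n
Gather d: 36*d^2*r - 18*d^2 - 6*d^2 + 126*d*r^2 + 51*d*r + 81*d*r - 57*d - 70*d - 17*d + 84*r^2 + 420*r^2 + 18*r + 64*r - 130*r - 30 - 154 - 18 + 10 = d^2*(36*r - 24) + d*(126*r^2 + 132*r - 144) + 504*r^2 - 48*r - 192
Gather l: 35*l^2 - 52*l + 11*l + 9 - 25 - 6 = 35*l^2 - 41*l - 22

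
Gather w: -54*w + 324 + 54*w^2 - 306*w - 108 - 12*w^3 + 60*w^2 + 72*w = -12*w^3 + 114*w^2 - 288*w + 216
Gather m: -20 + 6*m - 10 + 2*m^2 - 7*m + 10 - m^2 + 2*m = m^2 + m - 20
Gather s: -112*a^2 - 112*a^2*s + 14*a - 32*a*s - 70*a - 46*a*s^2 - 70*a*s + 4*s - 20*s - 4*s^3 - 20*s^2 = -112*a^2 - 56*a - 4*s^3 + s^2*(-46*a - 20) + s*(-112*a^2 - 102*a - 16)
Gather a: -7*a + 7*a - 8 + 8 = 0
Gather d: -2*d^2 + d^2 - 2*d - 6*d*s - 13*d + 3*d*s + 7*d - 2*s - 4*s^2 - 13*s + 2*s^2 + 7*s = -d^2 + d*(-3*s - 8) - 2*s^2 - 8*s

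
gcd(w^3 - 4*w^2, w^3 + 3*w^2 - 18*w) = w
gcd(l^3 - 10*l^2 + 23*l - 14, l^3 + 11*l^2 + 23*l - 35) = l - 1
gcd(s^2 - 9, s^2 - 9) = s^2 - 9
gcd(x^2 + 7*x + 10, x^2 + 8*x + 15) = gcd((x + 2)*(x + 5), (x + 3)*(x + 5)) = x + 5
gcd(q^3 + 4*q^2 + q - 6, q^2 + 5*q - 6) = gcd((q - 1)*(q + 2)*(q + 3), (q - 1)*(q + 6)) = q - 1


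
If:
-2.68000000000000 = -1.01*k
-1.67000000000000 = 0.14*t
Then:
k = 2.65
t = -11.93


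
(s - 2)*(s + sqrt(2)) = s^2 - 2*s + sqrt(2)*s - 2*sqrt(2)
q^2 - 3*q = q*(q - 3)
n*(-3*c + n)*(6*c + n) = -18*c^2*n + 3*c*n^2 + n^3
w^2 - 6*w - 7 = (w - 7)*(w + 1)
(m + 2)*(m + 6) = m^2 + 8*m + 12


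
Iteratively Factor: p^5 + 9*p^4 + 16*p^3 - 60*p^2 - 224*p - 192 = (p - 3)*(p^4 + 12*p^3 + 52*p^2 + 96*p + 64) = (p - 3)*(p + 4)*(p^3 + 8*p^2 + 20*p + 16) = (p - 3)*(p + 4)^2*(p^2 + 4*p + 4) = (p - 3)*(p + 2)*(p + 4)^2*(p + 2)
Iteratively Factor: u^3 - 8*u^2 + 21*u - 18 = (u - 2)*(u^2 - 6*u + 9) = (u - 3)*(u - 2)*(u - 3)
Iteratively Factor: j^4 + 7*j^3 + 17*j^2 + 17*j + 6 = (j + 1)*(j^3 + 6*j^2 + 11*j + 6) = (j + 1)*(j + 3)*(j^2 + 3*j + 2) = (j + 1)^2*(j + 3)*(j + 2)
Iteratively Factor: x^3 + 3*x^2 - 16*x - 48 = (x - 4)*(x^2 + 7*x + 12) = (x - 4)*(x + 3)*(x + 4)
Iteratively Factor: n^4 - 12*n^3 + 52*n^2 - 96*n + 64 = (n - 4)*(n^3 - 8*n^2 + 20*n - 16) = (n - 4)*(n - 2)*(n^2 - 6*n + 8) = (n - 4)*(n - 2)^2*(n - 4)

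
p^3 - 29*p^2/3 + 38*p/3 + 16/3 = (p - 8)*(p - 2)*(p + 1/3)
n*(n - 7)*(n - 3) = n^3 - 10*n^2 + 21*n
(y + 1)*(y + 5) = y^2 + 6*y + 5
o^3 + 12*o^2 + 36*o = o*(o + 6)^2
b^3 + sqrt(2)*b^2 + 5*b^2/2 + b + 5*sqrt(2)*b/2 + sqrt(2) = (b + 1/2)*(b + 2)*(b + sqrt(2))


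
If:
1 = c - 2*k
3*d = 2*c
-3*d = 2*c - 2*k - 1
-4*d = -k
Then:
No Solution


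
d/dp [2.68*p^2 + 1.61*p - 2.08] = 5.36*p + 1.61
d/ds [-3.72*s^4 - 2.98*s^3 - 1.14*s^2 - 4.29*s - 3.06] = -14.88*s^3 - 8.94*s^2 - 2.28*s - 4.29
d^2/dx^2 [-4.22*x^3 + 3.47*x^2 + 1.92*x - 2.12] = 6.94 - 25.32*x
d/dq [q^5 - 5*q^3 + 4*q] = 5*q^4 - 15*q^2 + 4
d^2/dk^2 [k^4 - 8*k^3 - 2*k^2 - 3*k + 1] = 12*k^2 - 48*k - 4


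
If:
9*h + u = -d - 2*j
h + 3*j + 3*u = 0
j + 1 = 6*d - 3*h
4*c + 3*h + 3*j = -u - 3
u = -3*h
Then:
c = -639/884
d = 2/13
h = -3/221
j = -8/221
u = 9/221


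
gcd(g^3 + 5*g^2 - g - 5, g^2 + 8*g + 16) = 1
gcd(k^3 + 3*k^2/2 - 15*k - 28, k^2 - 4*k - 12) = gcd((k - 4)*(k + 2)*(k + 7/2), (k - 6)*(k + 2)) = k + 2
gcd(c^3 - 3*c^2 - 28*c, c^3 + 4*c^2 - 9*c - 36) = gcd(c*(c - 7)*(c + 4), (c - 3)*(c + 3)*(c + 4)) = c + 4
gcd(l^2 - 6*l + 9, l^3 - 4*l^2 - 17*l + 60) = l - 3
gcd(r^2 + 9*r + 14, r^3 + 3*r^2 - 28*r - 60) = r + 2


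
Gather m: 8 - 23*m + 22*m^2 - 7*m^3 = -7*m^3 + 22*m^2 - 23*m + 8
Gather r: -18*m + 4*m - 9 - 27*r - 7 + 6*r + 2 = -14*m - 21*r - 14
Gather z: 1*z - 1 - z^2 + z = -z^2 + 2*z - 1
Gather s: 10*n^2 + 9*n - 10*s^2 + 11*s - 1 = 10*n^2 + 9*n - 10*s^2 + 11*s - 1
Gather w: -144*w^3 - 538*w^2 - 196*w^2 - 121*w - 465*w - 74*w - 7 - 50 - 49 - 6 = -144*w^3 - 734*w^2 - 660*w - 112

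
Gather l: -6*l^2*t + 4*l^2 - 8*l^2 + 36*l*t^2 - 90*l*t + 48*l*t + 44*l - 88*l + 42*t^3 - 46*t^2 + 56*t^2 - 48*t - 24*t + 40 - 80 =l^2*(-6*t - 4) + l*(36*t^2 - 42*t - 44) + 42*t^3 + 10*t^2 - 72*t - 40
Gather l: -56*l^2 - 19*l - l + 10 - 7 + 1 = -56*l^2 - 20*l + 4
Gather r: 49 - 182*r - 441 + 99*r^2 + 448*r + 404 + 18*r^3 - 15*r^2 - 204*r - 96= 18*r^3 + 84*r^2 + 62*r - 84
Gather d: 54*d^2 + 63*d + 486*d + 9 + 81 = 54*d^2 + 549*d + 90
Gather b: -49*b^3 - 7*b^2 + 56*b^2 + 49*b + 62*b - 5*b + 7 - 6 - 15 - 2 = -49*b^3 + 49*b^2 + 106*b - 16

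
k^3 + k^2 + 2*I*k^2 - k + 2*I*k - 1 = (k + 1)*(k + I)^2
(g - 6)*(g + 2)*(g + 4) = g^3 - 28*g - 48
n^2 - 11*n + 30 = (n - 6)*(n - 5)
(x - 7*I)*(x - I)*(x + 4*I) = x^3 - 4*I*x^2 + 25*x - 28*I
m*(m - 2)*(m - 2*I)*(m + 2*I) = m^4 - 2*m^3 + 4*m^2 - 8*m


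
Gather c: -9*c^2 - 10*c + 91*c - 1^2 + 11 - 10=-9*c^2 + 81*c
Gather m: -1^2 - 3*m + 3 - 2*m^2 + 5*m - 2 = -2*m^2 + 2*m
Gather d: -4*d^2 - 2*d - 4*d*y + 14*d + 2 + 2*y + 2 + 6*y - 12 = -4*d^2 + d*(12 - 4*y) + 8*y - 8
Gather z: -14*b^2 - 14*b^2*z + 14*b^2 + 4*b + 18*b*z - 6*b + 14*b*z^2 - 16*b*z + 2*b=14*b*z^2 + z*(-14*b^2 + 2*b)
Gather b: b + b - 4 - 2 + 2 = 2*b - 4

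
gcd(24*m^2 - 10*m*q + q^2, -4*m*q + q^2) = -4*m + q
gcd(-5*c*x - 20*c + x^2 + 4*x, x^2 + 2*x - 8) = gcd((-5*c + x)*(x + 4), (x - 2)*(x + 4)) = x + 4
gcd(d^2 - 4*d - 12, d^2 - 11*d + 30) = d - 6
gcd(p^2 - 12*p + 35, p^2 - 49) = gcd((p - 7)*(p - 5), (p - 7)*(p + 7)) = p - 7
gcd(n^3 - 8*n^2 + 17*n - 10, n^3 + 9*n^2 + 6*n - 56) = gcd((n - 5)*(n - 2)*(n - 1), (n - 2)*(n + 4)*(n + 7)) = n - 2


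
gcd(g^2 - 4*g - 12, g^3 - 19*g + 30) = 1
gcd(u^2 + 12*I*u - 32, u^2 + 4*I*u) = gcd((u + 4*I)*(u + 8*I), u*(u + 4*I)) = u + 4*I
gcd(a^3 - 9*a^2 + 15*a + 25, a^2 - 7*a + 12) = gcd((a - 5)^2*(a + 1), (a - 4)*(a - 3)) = 1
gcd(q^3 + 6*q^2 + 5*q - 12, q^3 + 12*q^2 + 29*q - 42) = q - 1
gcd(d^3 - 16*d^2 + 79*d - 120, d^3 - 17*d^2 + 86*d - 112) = d - 8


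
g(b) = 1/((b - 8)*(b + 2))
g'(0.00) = 0.02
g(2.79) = -0.04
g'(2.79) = 0.00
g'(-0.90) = 0.08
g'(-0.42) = 0.04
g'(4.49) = -0.01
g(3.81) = -0.04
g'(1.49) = 0.01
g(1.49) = -0.04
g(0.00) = -0.06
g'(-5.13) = 0.01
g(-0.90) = -0.10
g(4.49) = -0.04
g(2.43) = -0.04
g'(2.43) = 0.00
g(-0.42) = -0.08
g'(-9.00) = 0.00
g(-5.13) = 0.02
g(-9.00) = 0.01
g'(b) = -1/((b - 8)*(b + 2)^2) - 1/((b - 8)^2*(b + 2))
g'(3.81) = -0.00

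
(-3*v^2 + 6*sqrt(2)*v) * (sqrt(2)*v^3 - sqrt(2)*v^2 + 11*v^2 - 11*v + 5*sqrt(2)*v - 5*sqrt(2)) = -3*sqrt(2)*v^5 - 21*v^4 + 3*sqrt(2)*v^4 + 21*v^3 + 51*sqrt(2)*v^3 - 51*sqrt(2)*v^2 + 60*v^2 - 60*v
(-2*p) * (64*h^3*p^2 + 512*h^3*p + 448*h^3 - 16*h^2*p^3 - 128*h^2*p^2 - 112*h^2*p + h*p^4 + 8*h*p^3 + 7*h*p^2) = -128*h^3*p^3 - 1024*h^3*p^2 - 896*h^3*p + 32*h^2*p^4 + 256*h^2*p^3 + 224*h^2*p^2 - 2*h*p^5 - 16*h*p^4 - 14*h*p^3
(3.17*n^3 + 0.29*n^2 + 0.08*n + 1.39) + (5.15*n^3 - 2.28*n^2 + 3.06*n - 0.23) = 8.32*n^3 - 1.99*n^2 + 3.14*n + 1.16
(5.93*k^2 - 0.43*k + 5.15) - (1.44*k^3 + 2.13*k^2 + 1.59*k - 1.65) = -1.44*k^3 + 3.8*k^2 - 2.02*k + 6.8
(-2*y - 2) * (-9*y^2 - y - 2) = 18*y^3 + 20*y^2 + 6*y + 4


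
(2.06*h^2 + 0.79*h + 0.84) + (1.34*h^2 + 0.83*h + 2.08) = 3.4*h^2 + 1.62*h + 2.92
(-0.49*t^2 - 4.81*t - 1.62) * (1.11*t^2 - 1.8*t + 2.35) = -0.5439*t^4 - 4.4571*t^3 + 5.7083*t^2 - 8.3875*t - 3.807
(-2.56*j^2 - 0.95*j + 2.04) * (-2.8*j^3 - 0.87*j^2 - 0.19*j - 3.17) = 7.168*j^5 + 4.8872*j^4 - 4.3991*j^3 + 6.5209*j^2 + 2.6239*j - 6.4668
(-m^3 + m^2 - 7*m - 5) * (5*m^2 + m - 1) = -5*m^5 + 4*m^4 - 33*m^3 - 33*m^2 + 2*m + 5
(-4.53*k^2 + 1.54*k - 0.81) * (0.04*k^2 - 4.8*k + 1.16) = -0.1812*k^4 + 21.8056*k^3 - 12.6792*k^2 + 5.6744*k - 0.9396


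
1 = 1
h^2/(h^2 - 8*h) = h/(h - 8)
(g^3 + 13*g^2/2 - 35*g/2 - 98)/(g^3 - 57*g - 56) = (g^2 - g/2 - 14)/(g^2 - 7*g - 8)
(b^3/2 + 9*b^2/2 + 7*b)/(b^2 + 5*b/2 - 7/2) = b*(b^2 + 9*b + 14)/(2*b^2 + 5*b - 7)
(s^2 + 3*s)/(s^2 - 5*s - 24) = s/(s - 8)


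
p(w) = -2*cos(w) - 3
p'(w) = 2*sin(w)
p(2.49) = -1.41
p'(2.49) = 1.21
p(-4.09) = -1.83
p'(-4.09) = 1.62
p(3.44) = -1.09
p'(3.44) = -0.59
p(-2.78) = -1.13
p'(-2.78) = -0.71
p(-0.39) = -4.85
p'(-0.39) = -0.76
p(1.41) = -3.32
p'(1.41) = 1.97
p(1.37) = -3.40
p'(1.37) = 1.96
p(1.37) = -3.40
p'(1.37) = 1.96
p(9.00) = -1.18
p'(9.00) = 0.82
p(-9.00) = -1.18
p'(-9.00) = -0.82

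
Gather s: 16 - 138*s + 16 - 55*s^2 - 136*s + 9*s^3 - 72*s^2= 9*s^3 - 127*s^2 - 274*s + 32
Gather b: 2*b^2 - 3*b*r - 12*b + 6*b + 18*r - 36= 2*b^2 + b*(-3*r - 6) + 18*r - 36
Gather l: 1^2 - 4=-3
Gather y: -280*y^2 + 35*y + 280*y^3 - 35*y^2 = 280*y^3 - 315*y^2 + 35*y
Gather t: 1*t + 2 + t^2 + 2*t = t^2 + 3*t + 2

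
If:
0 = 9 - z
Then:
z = 9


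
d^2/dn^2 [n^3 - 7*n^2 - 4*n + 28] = 6*n - 14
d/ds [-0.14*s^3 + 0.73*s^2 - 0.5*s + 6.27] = -0.42*s^2 + 1.46*s - 0.5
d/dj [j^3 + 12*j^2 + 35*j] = 3*j^2 + 24*j + 35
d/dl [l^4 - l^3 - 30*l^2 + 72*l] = 4*l^3 - 3*l^2 - 60*l + 72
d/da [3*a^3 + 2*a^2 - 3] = a*(9*a + 4)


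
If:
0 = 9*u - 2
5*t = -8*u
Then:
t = -16/45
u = 2/9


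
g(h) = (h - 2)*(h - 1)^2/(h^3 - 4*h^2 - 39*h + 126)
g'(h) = (h - 2)*(h - 1)^2*(-3*h^2 + 8*h + 39)/(h^3 - 4*h^2 - 39*h + 126)^2 + (h - 2)*(2*h - 2)/(h^3 - 4*h^2 - 39*h + 126) + (h - 1)^2/(h^3 - 4*h^2 - 39*h + 126) = 8*(-11*h^3 + 70*h^2 - 128*h + 69)/(h^6 - 8*h^5 - 62*h^4 + 564*h^3 + 513*h^2 - 9828*h + 15876)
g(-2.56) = -0.32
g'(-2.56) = 0.25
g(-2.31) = -0.26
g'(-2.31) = 0.21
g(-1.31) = -0.11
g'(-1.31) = 0.11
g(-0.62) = -0.05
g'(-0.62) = 0.06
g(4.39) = -0.73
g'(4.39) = -0.42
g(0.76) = -0.00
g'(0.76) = 0.01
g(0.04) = -0.01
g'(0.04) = 0.03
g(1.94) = -0.00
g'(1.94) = 0.02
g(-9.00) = 1.91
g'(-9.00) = 0.36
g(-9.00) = 1.91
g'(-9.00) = 0.36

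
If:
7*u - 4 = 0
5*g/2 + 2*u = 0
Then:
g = -16/35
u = 4/7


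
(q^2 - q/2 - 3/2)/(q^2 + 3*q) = (2*q^2 - q - 3)/(2*q*(q + 3))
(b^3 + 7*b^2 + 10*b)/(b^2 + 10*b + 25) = b*(b + 2)/(b + 5)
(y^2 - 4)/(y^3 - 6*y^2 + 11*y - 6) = (y + 2)/(y^2 - 4*y + 3)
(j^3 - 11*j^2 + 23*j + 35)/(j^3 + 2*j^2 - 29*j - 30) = (j - 7)/(j + 6)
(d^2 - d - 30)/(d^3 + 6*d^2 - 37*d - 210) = 1/(d + 7)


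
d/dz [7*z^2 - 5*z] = 14*z - 5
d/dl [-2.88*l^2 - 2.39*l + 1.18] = -5.76*l - 2.39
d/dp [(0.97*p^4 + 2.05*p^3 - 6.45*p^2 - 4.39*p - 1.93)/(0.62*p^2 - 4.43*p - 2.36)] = (1.2028*p^5 - 11.6203*p^4 - 27.3198*p^3 + 16.7813*p^2 + 32.8372*p + 1.8105)/(0.3844*p^4 - 5.4932*p^3 + 16.6985*p^2 + 20.9096*p + 5.5696)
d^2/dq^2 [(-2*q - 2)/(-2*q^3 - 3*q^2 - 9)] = 12*(12*q^2*(q + 1)^3 - (2*q^2 + 2*q + (q + 1)*(2*q + 1))*(2*q^3 + 3*q^2 + 9))/(2*q^3 + 3*q^2 + 9)^3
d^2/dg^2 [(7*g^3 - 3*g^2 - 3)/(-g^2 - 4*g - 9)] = 2*(-61*g^3 - 828*g^2 - 1665*g + 264)/(g^6 + 12*g^5 + 75*g^4 + 280*g^3 + 675*g^2 + 972*g + 729)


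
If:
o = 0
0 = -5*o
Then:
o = 0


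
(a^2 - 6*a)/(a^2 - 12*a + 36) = a/(a - 6)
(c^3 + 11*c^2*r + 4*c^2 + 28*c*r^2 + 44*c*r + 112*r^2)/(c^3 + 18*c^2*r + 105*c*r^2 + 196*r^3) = (c + 4)/(c + 7*r)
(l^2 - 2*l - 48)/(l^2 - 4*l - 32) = (l + 6)/(l + 4)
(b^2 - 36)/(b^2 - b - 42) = (b - 6)/(b - 7)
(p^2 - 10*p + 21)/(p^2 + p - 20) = (p^2 - 10*p + 21)/(p^2 + p - 20)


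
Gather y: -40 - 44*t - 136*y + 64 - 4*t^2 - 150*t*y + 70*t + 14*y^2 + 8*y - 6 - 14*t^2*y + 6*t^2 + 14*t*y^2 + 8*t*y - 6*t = 2*t^2 + 20*t + y^2*(14*t + 14) + y*(-14*t^2 - 142*t - 128) + 18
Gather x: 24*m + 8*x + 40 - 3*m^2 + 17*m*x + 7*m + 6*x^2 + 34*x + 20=-3*m^2 + 31*m + 6*x^2 + x*(17*m + 42) + 60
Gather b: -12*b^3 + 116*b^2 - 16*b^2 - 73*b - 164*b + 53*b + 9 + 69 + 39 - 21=-12*b^3 + 100*b^2 - 184*b + 96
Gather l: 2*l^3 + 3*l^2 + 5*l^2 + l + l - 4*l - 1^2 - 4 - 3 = 2*l^3 + 8*l^2 - 2*l - 8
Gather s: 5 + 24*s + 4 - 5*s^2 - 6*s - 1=-5*s^2 + 18*s + 8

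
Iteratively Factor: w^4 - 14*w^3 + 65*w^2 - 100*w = (w - 5)*(w^3 - 9*w^2 + 20*w) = (w - 5)*(w - 4)*(w^2 - 5*w) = (w - 5)^2*(w - 4)*(w)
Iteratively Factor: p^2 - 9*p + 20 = (p - 5)*(p - 4)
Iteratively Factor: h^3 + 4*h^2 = (h)*(h^2 + 4*h) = h*(h + 4)*(h)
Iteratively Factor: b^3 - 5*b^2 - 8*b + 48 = (b - 4)*(b^2 - b - 12) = (b - 4)*(b + 3)*(b - 4)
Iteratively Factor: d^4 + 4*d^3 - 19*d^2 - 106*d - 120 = (d + 2)*(d^3 + 2*d^2 - 23*d - 60) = (d - 5)*(d + 2)*(d^2 + 7*d + 12) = (d - 5)*(d + 2)*(d + 3)*(d + 4)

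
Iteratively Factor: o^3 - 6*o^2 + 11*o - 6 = (o - 3)*(o^2 - 3*o + 2) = (o - 3)*(o - 1)*(o - 2)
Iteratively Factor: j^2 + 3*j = (j)*(j + 3)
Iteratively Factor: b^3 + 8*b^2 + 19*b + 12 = (b + 1)*(b^2 + 7*b + 12) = (b + 1)*(b + 4)*(b + 3)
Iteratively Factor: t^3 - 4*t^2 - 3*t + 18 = (t - 3)*(t^2 - t - 6) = (t - 3)*(t + 2)*(t - 3)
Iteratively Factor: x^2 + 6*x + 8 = (x + 2)*(x + 4)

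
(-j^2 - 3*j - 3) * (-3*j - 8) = 3*j^3 + 17*j^2 + 33*j + 24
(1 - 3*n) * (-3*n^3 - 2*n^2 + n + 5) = 9*n^4 + 3*n^3 - 5*n^2 - 14*n + 5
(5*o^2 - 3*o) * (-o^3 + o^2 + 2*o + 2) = -5*o^5 + 8*o^4 + 7*o^3 + 4*o^2 - 6*o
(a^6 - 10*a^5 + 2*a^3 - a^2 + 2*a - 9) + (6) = a^6 - 10*a^5 + 2*a^3 - a^2 + 2*a - 3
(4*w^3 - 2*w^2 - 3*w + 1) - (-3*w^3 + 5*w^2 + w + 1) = 7*w^3 - 7*w^2 - 4*w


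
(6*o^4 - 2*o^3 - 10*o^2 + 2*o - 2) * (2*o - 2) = 12*o^5 - 16*o^4 - 16*o^3 + 24*o^2 - 8*o + 4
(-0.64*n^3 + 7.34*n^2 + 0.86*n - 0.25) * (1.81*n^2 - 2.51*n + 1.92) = -1.1584*n^5 + 14.8918*n^4 - 18.0956*n^3 + 11.4817*n^2 + 2.2787*n - 0.48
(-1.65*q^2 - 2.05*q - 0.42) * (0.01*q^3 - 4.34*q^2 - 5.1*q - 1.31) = -0.0165*q^5 + 7.1405*q^4 + 17.3078*q^3 + 14.4393*q^2 + 4.8275*q + 0.5502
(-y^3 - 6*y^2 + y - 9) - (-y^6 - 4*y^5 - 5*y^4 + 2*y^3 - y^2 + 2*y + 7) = y^6 + 4*y^5 + 5*y^4 - 3*y^3 - 5*y^2 - y - 16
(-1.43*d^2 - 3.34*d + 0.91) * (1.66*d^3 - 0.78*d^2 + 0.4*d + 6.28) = -2.3738*d^5 - 4.429*d^4 + 3.5438*d^3 - 11.0262*d^2 - 20.6112*d + 5.7148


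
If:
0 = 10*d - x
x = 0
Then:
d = 0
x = 0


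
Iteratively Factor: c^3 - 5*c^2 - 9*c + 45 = (c - 5)*(c^2 - 9) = (c - 5)*(c + 3)*(c - 3)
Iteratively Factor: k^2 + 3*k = (k)*(k + 3)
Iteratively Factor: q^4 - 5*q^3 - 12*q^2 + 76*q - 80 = (q - 5)*(q^3 - 12*q + 16) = (q - 5)*(q - 2)*(q^2 + 2*q - 8) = (q - 5)*(q - 2)^2*(q + 4)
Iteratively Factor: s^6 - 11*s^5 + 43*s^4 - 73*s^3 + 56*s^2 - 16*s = (s - 1)*(s^5 - 10*s^4 + 33*s^3 - 40*s^2 + 16*s) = s*(s - 1)*(s^4 - 10*s^3 + 33*s^2 - 40*s + 16) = s*(s - 4)*(s - 1)*(s^3 - 6*s^2 + 9*s - 4) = s*(s - 4)*(s - 1)^2*(s^2 - 5*s + 4) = s*(s - 4)^2*(s - 1)^2*(s - 1)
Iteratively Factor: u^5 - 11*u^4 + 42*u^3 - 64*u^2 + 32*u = (u - 2)*(u^4 - 9*u^3 + 24*u^2 - 16*u) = u*(u - 2)*(u^3 - 9*u^2 + 24*u - 16) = u*(u - 4)*(u - 2)*(u^2 - 5*u + 4) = u*(u - 4)^2*(u - 2)*(u - 1)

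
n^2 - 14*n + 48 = (n - 8)*(n - 6)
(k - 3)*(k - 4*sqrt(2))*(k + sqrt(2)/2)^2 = k^4 - 3*sqrt(2)*k^3 - 3*k^3 - 15*k^2/2 + 9*sqrt(2)*k^2 - 2*sqrt(2)*k + 45*k/2 + 6*sqrt(2)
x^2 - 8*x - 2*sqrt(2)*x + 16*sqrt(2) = (x - 8)*(x - 2*sqrt(2))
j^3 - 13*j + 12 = (j - 3)*(j - 1)*(j + 4)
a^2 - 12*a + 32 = (a - 8)*(a - 4)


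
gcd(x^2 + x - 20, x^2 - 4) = 1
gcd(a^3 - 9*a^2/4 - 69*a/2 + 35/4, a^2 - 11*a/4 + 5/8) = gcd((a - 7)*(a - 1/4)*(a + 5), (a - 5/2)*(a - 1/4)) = a - 1/4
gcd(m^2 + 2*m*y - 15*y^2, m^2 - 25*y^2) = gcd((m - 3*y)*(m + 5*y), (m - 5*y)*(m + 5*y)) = m + 5*y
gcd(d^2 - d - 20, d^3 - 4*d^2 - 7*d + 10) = d - 5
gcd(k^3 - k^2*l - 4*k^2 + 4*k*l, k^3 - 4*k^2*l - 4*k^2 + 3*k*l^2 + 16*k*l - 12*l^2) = k^2 - k*l - 4*k + 4*l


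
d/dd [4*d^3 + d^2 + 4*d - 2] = 12*d^2 + 2*d + 4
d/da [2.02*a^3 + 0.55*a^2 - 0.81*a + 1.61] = 6.06*a^2 + 1.1*a - 0.81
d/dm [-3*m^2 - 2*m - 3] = -6*m - 2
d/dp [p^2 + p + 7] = 2*p + 1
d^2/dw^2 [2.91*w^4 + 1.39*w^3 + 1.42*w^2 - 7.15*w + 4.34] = 34.92*w^2 + 8.34*w + 2.84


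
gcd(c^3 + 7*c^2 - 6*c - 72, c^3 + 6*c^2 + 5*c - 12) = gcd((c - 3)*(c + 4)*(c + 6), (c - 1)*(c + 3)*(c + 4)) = c + 4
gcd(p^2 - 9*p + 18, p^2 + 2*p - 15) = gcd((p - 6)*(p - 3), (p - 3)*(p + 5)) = p - 3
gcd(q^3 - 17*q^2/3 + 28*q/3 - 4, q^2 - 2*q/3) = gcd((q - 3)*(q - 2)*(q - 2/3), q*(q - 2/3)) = q - 2/3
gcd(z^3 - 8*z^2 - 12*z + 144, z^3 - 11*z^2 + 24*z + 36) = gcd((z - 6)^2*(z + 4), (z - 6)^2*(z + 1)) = z^2 - 12*z + 36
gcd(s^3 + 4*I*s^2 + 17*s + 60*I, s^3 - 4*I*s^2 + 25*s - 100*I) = s^2 + I*s + 20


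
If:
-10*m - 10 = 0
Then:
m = -1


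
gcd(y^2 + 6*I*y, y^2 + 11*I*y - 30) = y + 6*I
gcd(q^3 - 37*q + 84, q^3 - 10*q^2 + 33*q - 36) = q^2 - 7*q + 12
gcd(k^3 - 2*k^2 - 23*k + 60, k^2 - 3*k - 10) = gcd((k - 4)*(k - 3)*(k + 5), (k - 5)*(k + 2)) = 1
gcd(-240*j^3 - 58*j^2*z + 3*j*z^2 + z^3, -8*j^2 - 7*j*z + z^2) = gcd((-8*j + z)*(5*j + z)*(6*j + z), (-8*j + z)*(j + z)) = -8*j + z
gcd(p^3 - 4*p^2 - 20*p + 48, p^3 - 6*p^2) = p - 6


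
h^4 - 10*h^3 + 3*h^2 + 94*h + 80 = (h - 8)*(h - 5)*(h + 1)*(h + 2)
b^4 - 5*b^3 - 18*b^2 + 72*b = b*(b - 6)*(b - 3)*(b + 4)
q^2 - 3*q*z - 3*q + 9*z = (q - 3)*(q - 3*z)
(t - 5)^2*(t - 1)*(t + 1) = t^4 - 10*t^3 + 24*t^2 + 10*t - 25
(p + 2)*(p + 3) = p^2 + 5*p + 6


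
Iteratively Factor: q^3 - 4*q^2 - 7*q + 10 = (q + 2)*(q^2 - 6*q + 5) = (q - 1)*(q + 2)*(q - 5)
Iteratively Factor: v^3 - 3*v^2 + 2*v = (v - 1)*(v^2 - 2*v) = (v - 2)*(v - 1)*(v)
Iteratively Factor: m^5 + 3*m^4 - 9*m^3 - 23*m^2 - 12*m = (m - 3)*(m^4 + 6*m^3 + 9*m^2 + 4*m) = (m - 3)*(m + 1)*(m^3 + 5*m^2 + 4*m) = m*(m - 3)*(m + 1)*(m^2 + 5*m + 4) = m*(m - 3)*(m + 1)*(m + 4)*(m + 1)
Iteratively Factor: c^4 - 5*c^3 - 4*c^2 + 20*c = (c + 2)*(c^3 - 7*c^2 + 10*c) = (c - 5)*(c + 2)*(c^2 - 2*c) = (c - 5)*(c - 2)*(c + 2)*(c)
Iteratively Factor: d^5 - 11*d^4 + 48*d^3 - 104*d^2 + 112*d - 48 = (d - 2)*(d^4 - 9*d^3 + 30*d^2 - 44*d + 24) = (d - 2)^2*(d^3 - 7*d^2 + 16*d - 12) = (d - 2)^3*(d^2 - 5*d + 6) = (d - 3)*(d - 2)^3*(d - 2)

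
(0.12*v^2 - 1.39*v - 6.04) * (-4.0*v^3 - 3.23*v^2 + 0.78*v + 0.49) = -0.48*v^5 + 5.1724*v^4 + 28.7433*v^3 + 18.4838*v^2 - 5.3923*v - 2.9596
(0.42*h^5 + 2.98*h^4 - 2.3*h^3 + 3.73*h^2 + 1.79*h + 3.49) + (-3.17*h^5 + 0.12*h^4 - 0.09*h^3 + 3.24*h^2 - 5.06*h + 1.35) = -2.75*h^5 + 3.1*h^4 - 2.39*h^3 + 6.97*h^2 - 3.27*h + 4.84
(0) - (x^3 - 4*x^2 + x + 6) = -x^3 + 4*x^2 - x - 6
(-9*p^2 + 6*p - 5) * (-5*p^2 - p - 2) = 45*p^4 - 21*p^3 + 37*p^2 - 7*p + 10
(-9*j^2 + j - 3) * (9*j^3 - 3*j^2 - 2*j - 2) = -81*j^5 + 36*j^4 - 12*j^3 + 25*j^2 + 4*j + 6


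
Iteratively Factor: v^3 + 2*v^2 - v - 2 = (v + 2)*(v^2 - 1) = (v - 1)*(v + 2)*(v + 1)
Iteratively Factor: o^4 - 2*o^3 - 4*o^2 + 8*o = (o - 2)*(o^3 - 4*o) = o*(o - 2)*(o^2 - 4) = o*(o - 2)^2*(o + 2)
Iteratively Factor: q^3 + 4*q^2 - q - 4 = (q - 1)*(q^2 + 5*q + 4) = (q - 1)*(q + 1)*(q + 4)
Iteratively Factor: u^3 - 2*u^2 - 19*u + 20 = (u - 5)*(u^2 + 3*u - 4) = (u - 5)*(u - 1)*(u + 4)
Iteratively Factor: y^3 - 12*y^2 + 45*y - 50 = (y - 2)*(y^2 - 10*y + 25) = (y - 5)*(y - 2)*(y - 5)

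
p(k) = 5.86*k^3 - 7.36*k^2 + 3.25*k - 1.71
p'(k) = 17.58*k^2 - 14.72*k + 3.25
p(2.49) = 51.22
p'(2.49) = 75.59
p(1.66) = 10.21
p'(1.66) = 27.26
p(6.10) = 1074.36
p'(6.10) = 567.61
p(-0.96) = -16.80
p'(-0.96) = 33.58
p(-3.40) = -328.16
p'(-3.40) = 256.52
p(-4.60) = -742.79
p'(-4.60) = 442.95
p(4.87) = 516.40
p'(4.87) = 348.51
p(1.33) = 3.38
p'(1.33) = 14.77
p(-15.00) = -21483.96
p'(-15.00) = 4179.55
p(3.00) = 100.02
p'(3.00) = 117.31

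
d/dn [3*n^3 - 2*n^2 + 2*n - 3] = 9*n^2 - 4*n + 2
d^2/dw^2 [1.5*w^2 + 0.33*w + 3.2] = 3.00000000000000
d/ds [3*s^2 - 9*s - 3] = 6*s - 9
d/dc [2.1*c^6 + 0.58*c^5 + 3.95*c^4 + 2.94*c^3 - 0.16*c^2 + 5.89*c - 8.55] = 12.6*c^5 + 2.9*c^4 + 15.8*c^3 + 8.82*c^2 - 0.32*c + 5.89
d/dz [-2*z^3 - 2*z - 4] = -6*z^2 - 2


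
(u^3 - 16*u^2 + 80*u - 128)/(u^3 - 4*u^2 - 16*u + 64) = (u - 8)/(u + 4)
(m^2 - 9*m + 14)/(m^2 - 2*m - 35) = (m - 2)/(m + 5)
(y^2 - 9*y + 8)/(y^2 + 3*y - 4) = (y - 8)/(y + 4)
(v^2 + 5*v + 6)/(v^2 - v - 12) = (v + 2)/(v - 4)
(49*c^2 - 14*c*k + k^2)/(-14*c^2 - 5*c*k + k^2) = (-7*c + k)/(2*c + k)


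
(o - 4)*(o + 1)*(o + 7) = o^3 + 4*o^2 - 25*o - 28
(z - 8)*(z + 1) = z^2 - 7*z - 8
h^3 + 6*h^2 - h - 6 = (h - 1)*(h + 1)*(h + 6)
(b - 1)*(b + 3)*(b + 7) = b^3 + 9*b^2 + 11*b - 21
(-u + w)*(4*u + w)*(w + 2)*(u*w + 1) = -4*u^3*w^2 - 8*u^3*w + 3*u^2*w^3 + 6*u^2*w^2 - 4*u^2*w - 8*u^2 + u*w^4 + 2*u*w^3 + 3*u*w^2 + 6*u*w + w^3 + 2*w^2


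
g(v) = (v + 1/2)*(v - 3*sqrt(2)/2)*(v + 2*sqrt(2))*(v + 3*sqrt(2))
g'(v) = (v + 1/2)*(v - 3*sqrt(2)/2)*(v + 2*sqrt(2)) + (v + 1/2)*(v - 3*sqrt(2)/2)*(v + 3*sqrt(2)) + (v + 1/2)*(v + 2*sqrt(2))*(v + 3*sqrt(2)) + (v - 3*sqrt(2)/2)*(v + 2*sqrt(2))*(v + 3*sqrt(2)) = 4*v^3 + 3*v^2/2 + 21*sqrt(2)*v^2/2 - 6*v + 7*sqrt(2)*v/2 - 18*sqrt(2) - 3/2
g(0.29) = -20.45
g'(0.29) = -25.79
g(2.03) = -7.04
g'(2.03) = 71.75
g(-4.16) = -2.53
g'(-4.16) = -27.62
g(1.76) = -22.49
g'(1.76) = 43.65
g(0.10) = -15.42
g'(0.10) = -26.89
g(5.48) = 1622.46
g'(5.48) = 1116.53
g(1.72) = -24.16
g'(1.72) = 39.96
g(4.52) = 775.36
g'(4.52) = 671.70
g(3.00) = 129.82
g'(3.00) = 225.04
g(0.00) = -12.73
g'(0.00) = -26.96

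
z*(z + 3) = z^2 + 3*z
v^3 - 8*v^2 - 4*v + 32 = (v - 8)*(v - 2)*(v + 2)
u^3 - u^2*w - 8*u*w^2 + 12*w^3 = (u - 2*w)^2*(u + 3*w)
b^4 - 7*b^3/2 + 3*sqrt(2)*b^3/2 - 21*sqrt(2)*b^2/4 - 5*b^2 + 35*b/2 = b*(b - 7/2)*(b - sqrt(2))*(b + 5*sqrt(2)/2)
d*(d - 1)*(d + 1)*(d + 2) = d^4 + 2*d^3 - d^2 - 2*d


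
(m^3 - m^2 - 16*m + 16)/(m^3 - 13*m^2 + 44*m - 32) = (m + 4)/(m - 8)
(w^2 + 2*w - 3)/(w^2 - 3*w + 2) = (w + 3)/(w - 2)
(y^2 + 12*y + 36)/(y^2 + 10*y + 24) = (y + 6)/(y + 4)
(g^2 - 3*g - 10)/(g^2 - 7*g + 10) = (g + 2)/(g - 2)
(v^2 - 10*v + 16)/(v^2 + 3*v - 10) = (v - 8)/(v + 5)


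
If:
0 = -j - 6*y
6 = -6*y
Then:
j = 6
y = -1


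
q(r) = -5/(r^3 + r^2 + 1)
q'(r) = -5*(-3*r^2 - 2*r)/(r^3 + r^2 + 1)^2 = 5*r*(3*r + 2)/(r^3 + r^2 + 1)^2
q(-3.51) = 0.17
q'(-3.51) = 0.17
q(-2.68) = 0.45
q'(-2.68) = 0.66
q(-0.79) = -4.42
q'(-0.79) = 1.14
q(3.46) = -0.09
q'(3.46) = 0.07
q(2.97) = -0.14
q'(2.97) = 0.12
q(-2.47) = 0.63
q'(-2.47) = 1.05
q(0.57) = -3.31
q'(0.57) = 4.64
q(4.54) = -0.04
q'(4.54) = 0.03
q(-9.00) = 0.01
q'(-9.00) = 0.00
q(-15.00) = 0.00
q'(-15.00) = 0.00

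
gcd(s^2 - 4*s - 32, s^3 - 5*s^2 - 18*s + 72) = s + 4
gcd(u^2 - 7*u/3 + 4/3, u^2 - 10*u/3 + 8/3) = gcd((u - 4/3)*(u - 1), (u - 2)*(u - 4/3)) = u - 4/3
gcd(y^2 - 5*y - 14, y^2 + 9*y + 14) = y + 2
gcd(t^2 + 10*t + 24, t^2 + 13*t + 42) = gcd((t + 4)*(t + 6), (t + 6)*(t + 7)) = t + 6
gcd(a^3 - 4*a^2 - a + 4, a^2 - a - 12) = a - 4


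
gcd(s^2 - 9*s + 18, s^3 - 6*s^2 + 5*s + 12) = s - 3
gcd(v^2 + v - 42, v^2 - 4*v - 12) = v - 6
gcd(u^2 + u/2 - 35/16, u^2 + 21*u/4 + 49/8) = u + 7/4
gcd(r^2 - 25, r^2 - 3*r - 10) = r - 5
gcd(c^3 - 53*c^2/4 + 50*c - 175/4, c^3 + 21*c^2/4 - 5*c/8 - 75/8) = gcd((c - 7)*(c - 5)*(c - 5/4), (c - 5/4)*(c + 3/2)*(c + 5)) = c - 5/4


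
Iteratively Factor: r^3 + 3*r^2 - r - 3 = (r + 3)*(r^2 - 1) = (r - 1)*(r + 3)*(r + 1)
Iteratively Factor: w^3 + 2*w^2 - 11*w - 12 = (w - 3)*(w^2 + 5*w + 4) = (w - 3)*(w + 4)*(w + 1)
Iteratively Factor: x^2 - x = (x - 1)*(x)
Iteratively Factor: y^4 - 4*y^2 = (y)*(y^3 - 4*y) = y*(y - 2)*(y^2 + 2*y) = y*(y - 2)*(y + 2)*(y)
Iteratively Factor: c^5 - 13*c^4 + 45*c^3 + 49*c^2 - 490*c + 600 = (c + 3)*(c^4 - 16*c^3 + 93*c^2 - 230*c + 200) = (c - 2)*(c + 3)*(c^3 - 14*c^2 + 65*c - 100) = (c - 5)*(c - 2)*(c + 3)*(c^2 - 9*c + 20) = (c - 5)^2*(c - 2)*(c + 3)*(c - 4)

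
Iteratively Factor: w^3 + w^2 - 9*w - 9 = (w - 3)*(w^2 + 4*w + 3) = (w - 3)*(w + 1)*(w + 3)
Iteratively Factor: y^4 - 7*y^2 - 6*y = (y + 2)*(y^3 - 2*y^2 - 3*y) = (y - 3)*(y + 2)*(y^2 + y) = y*(y - 3)*(y + 2)*(y + 1)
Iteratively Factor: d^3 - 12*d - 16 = (d - 4)*(d^2 + 4*d + 4) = (d - 4)*(d + 2)*(d + 2)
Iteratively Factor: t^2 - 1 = (t + 1)*(t - 1)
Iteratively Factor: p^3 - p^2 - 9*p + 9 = (p - 1)*(p^2 - 9) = (p - 3)*(p - 1)*(p + 3)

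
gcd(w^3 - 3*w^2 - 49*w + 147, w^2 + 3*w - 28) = w + 7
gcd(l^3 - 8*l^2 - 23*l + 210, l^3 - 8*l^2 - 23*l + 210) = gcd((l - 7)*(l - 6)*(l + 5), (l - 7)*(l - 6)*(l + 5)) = l^3 - 8*l^2 - 23*l + 210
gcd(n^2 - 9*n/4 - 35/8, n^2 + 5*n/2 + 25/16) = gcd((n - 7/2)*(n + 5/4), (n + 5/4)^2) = n + 5/4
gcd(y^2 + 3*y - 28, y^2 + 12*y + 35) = y + 7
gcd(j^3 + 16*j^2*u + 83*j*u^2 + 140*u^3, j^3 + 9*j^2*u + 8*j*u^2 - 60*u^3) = j + 5*u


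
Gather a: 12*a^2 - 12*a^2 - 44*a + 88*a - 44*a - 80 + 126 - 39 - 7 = 0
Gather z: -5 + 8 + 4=7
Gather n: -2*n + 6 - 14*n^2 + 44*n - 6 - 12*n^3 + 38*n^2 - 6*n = -12*n^3 + 24*n^2 + 36*n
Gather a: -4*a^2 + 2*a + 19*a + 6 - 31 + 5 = -4*a^2 + 21*a - 20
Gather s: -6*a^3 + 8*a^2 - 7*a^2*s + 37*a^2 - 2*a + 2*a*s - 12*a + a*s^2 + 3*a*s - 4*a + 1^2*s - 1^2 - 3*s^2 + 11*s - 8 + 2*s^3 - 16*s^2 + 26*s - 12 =-6*a^3 + 45*a^2 - 18*a + 2*s^3 + s^2*(a - 19) + s*(-7*a^2 + 5*a + 38) - 21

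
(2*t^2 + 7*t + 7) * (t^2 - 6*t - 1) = 2*t^4 - 5*t^3 - 37*t^2 - 49*t - 7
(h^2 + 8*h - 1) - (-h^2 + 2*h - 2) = 2*h^2 + 6*h + 1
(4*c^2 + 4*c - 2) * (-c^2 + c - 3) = -4*c^4 - 6*c^2 - 14*c + 6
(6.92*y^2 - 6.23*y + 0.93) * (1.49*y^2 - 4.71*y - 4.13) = 10.3108*y^4 - 41.8759*y^3 + 2.1494*y^2 + 21.3496*y - 3.8409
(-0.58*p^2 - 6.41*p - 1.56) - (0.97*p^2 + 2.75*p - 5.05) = -1.55*p^2 - 9.16*p + 3.49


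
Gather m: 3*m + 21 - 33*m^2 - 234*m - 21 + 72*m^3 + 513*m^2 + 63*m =72*m^3 + 480*m^2 - 168*m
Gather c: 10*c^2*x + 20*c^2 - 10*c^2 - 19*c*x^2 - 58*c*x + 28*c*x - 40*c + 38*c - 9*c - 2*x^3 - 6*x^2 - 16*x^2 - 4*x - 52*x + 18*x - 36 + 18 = c^2*(10*x + 10) + c*(-19*x^2 - 30*x - 11) - 2*x^3 - 22*x^2 - 38*x - 18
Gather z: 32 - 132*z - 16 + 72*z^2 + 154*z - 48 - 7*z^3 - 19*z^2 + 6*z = -7*z^3 + 53*z^2 + 28*z - 32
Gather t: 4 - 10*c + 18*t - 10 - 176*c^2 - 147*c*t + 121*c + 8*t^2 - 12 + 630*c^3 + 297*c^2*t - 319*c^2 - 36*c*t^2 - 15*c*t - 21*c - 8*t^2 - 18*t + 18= 630*c^3 - 495*c^2 - 36*c*t^2 + 90*c + t*(297*c^2 - 162*c)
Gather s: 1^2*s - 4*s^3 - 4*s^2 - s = -4*s^3 - 4*s^2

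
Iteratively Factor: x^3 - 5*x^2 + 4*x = (x)*(x^2 - 5*x + 4) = x*(x - 4)*(x - 1)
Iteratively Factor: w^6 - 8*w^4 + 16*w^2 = (w - 2)*(w^5 + 2*w^4 - 4*w^3 - 8*w^2) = (w - 2)^2*(w^4 + 4*w^3 + 4*w^2) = (w - 2)^2*(w + 2)*(w^3 + 2*w^2) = w*(w - 2)^2*(w + 2)*(w^2 + 2*w) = w^2*(w - 2)^2*(w + 2)*(w + 2)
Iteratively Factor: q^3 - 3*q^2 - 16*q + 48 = (q - 3)*(q^2 - 16) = (q - 4)*(q - 3)*(q + 4)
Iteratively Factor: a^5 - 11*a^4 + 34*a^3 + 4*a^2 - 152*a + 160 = (a - 2)*(a^4 - 9*a^3 + 16*a^2 + 36*a - 80) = (a - 2)^2*(a^3 - 7*a^2 + 2*a + 40) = (a - 5)*(a - 2)^2*(a^2 - 2*a - 8) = (a - 5)*(a - 4)*(a - 2)^2*(a + 2)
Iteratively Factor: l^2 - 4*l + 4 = (l - 2)*(l - 2)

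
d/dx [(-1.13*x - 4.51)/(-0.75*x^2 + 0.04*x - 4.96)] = (-0.8475*x^2 - 6.765*x + 5.7852)/(0.5625*x^4 - 0.06*x^3 + 7.4416*x^2 - 0.3968*x + 24.6016)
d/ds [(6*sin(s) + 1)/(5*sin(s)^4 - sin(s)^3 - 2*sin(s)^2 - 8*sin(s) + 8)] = (-90*sin(s)^4 - 8*sin(s)^3 + 15*sin(s)^2 + 4*sin(s) + 56)*cos(s)/(-5*sin(s)^4 + sin(s)^3 + 2*sin(s)^2 + 8*sin(s) - 8)^2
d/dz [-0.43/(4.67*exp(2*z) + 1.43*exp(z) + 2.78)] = (4.0162*exp(z) + 0.6149)*exp(z)/(4.67*exp(2*z) + 1.43*exp(z) + 2.78)^2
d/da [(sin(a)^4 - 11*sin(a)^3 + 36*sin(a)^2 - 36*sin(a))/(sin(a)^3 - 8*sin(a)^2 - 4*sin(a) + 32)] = (sin(a)^4 - 12*sin(a)^3 - 12*sin(a)^2 + 288*sin(a) - 288)*cos(a)/((sin(a) - 8)^2*(sin(a) + 2)^2)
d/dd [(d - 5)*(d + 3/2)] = 2*d - 7/2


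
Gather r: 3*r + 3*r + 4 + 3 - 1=6*r + 6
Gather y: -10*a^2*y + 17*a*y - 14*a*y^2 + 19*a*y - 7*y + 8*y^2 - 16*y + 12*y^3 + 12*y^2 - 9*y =12*y^3 + y^2*(20 - 14*a) + y*(-10*a^2 + 36*a - 32)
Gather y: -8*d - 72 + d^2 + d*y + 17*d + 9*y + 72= d^2 + 9*d + y*(d + 9)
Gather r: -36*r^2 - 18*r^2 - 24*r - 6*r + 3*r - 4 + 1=-54*r^2 - 27*r - 3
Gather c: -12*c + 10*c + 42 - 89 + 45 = -2*c - 2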